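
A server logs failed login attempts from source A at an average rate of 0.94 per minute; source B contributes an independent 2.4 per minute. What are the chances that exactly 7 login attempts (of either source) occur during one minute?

0.0326

Independent Poisson processes superpose: combined rate λ = 0.94 + 2.4 = 3.34 per minute.
So μ = 3.34.
P(N = 7) = e^(−3.34) · 3.34^7/7! ≈ 0.0326.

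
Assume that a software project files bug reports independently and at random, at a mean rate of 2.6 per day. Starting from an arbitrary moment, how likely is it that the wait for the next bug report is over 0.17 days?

The wait for the next event is exponential with rate λ = 2.6 per day.
P(T > 0.17) = e^(−λt) = e^(−2.6 × 0.17) = e^(−0.442) ≈ 0.6427.

0.6427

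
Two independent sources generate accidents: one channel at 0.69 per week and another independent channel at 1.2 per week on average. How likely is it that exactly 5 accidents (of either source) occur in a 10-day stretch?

0.0804

Independent Poisson processes superpose: combined rate λ = 0.69 + 1.2 = 1.89 per week.
Over the interval, μ = 1.89 × 10/7 = 2.7 (a 10-day stretch = 10/7 weeks).
P(N = 5) = e^(−2.7) · 2.7^5/5! ≈ 0.0804.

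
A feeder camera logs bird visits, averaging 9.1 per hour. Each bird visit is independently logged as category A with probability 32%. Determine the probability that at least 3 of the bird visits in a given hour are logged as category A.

0.5568

Thinning: the bird visits that are logged as category A themselves form a Poisson process with rate 0.32 × 9.1 = 2.912 per hour.
So μ = 2.912.
P(N ≥ 3) = 1 − P(N ≤ 2) ≈ 0.5568.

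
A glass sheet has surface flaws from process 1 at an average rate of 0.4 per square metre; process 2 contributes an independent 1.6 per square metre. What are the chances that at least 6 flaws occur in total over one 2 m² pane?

0.2149

Independent Poisson processes superpose: combined rate λ = 0.4 + 1.6 = 2 per square metre.
Over the interval, μ = 2 × 2 = 4 (a 2 m² pane = 2 square metres).
P(N ≥ 6) = 1 − P(N ≤ 5) ≈ 0.2149.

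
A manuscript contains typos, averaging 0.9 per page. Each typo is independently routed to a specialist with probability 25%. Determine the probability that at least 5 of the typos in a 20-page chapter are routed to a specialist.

0.4679

Thinning: the typos that are routed to a specialist themselves form a Poisson process with rate 0.25 × 0.9 = 0.225 per page.
Over the interval, μ = 0.225 × 20 = 4.5 (a 20-page chapter = 20 pages).
P(N ≥ 5) = 1 − P(N ≤ 4) ≈ 0.4679.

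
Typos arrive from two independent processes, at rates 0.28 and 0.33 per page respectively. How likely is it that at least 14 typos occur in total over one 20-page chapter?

0.3397

Independent Poisson processes superpose: combined rate λ = 0.28 + 0.33 = 0.61 per page.
Over the interval, μ = 0.61 × 20 = 12.2 (a 20-page chapter = 20 pages).
P(N ≥ 14) = 1 − P(N ≤ 13) ≈ 0.3397.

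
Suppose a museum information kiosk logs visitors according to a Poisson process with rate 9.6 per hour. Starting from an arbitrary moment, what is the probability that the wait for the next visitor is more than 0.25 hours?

0.0907

The wait for the next event is exponential with rate λ = 9.6 per hour.
P(T > 0.25) = e^(−λt) = e^(−9.6 × 0.25) = e^(−2.4) ≈ 0.0907.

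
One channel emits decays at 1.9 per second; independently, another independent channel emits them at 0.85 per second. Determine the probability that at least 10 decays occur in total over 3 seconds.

Independent Poisson processes superpose: combined rate λ = 1.9 + 0.85 = 2.75 per second.
Over the interval, μ = 2.75 × 3 = 8.25 (3 seconds).
P(N ≥ 10) = 1 − P(N ≤ 9) ≈ 0.3148.

0.3148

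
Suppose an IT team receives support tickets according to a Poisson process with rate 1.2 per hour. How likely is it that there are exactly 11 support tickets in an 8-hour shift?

Over the interval, μ = 1.2 × 8 = 9.6 (an 8-hour shift = 8 hours).
P(N = 11) = e^(−μ) μ^11/11! = e^(−9.6) · 9.6^11/39916800 ≈ 0.1083.

0.1083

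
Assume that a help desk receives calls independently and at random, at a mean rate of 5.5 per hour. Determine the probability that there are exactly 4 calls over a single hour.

With mean μ = 5.5 per hour,
P(N = 4) = e^(−μ) μ^4/4! = e^(−5.5) · 5.5^4/24 ≈ 0.1558.

0.1558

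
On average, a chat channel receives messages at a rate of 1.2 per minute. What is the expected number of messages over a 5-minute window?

6

E[N] = λt = 1.2 × 5 = 6 (a 5-minute window = 5 minutes).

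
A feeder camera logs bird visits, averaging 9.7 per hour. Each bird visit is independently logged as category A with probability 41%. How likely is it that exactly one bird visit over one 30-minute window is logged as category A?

0.2722

Thinning: the bird visits that are logged as category A themselves form a Poisson process with rate 0.41 × 9.7 = 3.977 per hour.
Over the interval, μ = 3.977 × 0.5 = 1.9885 (a 30-minute window = 0.5 hours).
P(N = 1) = e^(−1.9885) · 1.9885^1/1! ≈ 0.2722.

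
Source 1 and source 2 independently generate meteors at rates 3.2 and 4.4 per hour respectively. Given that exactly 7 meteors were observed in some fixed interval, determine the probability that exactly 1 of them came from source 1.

Given the total, each event is independently from source 1 with probability p = λ_1/(λ_1+λ_2) = 3.2/7.6 ≈ 0.4211.
So K ~ Binomial(7, 3.2/7.6): P(K = 1) = C(7,1) · (3.2/7.6)^1 · (4.4/7.6)^6 ≈ 0.1110.

0.1110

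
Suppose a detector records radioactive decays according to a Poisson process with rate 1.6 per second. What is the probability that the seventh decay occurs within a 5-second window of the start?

0.6866

Over the interval, μ = 1.6 × 5 = 8 (a 5-second window = 5 seconds).
The seventh arrival falls in the interval iff at least 7 events occur there: P(S_7 ≤ t) = P(N ≥ 7) = 1 − P(N ≤ 6) ≈ 0.6866.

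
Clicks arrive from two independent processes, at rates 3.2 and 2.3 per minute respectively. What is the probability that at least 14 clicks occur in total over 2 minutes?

Independent Poisson processes superpose: combined rate λ = 3.2 + 2.3 = 5.5 per minute.
Over the interval, μ = 5.5 × 2 = 11 (2 minutes).
P(N ≥ 14) = 1 − P(N ≤ 13) ≈ 0.2187.

0.2187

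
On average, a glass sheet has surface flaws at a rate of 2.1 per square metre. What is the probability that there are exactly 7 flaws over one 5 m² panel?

0.0769

Over the interval, μ = 2.1 × 5 = 10.5 (a 5 m² panel = 5 square metres).
P(N = 7) = e^(−μ) μ^7/7! = e^(−10.5) · 10.5^7/5040 ≈ 0.0769.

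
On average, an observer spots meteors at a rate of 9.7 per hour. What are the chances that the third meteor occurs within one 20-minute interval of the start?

Over the interval, μ = 9.7 × 1/3 ≈ 3.23333 (a 20-minute interval = 1/3 hours).
The third arrival falls in the interval iff at least 3 events occur there: P(S_3 ≤ t) = P(N ≥ 3) = 1 − P(N ≤ 2) ≈ 0.6270.

0.6270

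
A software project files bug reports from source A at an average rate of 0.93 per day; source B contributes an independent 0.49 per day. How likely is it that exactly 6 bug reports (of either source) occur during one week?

Independent Poisson processes superpose: combined rate λ = 0.93 + 0.49 = 1.42 per day.
Over the interval, μ = 1.42 × 7 = 9.94 (a week = 7 days).
P(N = 6) = e^(−9.94) · 9.94^6/6! ≈ 0.0646.

0.0646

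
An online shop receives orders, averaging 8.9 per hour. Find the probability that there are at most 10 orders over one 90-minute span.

0.2228

Over the interval, μ = 8.9 × 1.5 = 13.35 (a 90-minute span = 1.5 hours).
P(N ≤ 10) = Σ_{j=0}^{10} e^(−μ) μ^j/j! ≈ 0.2228.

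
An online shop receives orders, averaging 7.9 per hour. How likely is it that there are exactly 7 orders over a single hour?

With mean μ = 7.9 per hour,
P(N = 7) = e^(−μ) μ^7/7! = e^(−7.9) · 7.9^7/5040 ≈ 0.1413.

0.1413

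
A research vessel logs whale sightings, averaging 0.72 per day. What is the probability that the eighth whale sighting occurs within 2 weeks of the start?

0.7869

Over the interval, μ = 0.72 × 14 = 10.08 (2 weeks = 14 days).
The eighth arrival falls in the interval iff at least 8 events occur there: P(S_8 ≤ t) = P(N ≥ 8) = 1 − P(N ≤ 7) ≈ 0.7869.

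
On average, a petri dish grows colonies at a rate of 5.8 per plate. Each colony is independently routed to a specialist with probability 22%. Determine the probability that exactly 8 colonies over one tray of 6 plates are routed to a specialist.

Thinning: the colonies that are routed to a specialist themselves form a Poisson process with rate 0.22 × 5.8 = 1.276 per plate.
Over the interval, μ = 1.276 × 6 = 7.656 (a tray of 6 plates = 6 plates).
P(N = 8) = e^(−7.656) · 7.656^8/8! ≈ 0.1385.

0.1385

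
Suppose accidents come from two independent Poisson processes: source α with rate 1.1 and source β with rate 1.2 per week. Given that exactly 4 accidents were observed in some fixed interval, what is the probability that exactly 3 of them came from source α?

0.2283

Given the total, each event is independently from source α with probability p = λ_α/(λ_α+λ_β) = 1.1/2.3 ≈ 0.4783.
So K ~ Binomial(4, 1.1/2.3): P(K = 3) = C(4,3) · (1.1/2.3)^3 · (1.2/2.3)^1 ≈ 0.2283.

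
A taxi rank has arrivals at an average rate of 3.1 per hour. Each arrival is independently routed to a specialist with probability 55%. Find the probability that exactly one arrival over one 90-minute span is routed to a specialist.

0.1982

Thinning: the arrivals that are routed to a specialist themselves form a Poisson process with rate 0.55 × 3.1 = 1.705 per hour.
Over the interval, μ = 1.705 × 1.5 = 2.5575 (a 90-minute span = 1.5 hours).
P(N = 1) = e^(−2.5575) · 2.5575^1/1! ≈ 0.1982.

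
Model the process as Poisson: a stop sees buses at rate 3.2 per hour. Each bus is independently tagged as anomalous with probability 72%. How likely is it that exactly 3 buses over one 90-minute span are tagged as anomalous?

0.2171

Thinning: the buses that are tagged as anomalous themselves form a Poisson process with rate 0.72 × 3.2 = 2.304 per hour.
Over the interval, μ = 2.304 × 1.5 = 3.456 (a 90-minute span = 1.5 hours).
P(N = 3) = e^(−3.456) · 3.456^3/3! ≈ 0.2171.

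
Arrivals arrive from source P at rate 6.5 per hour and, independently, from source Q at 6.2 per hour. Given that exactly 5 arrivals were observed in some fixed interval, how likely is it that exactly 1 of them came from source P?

Given the total, each event is independently from source P with probability p = λ_P/(λ_P+λ_Q) = 6.5/12.7 ≈ 0.5118.
So K ~ Binomial(5, 6.5/12.7): P(K = 1) = C(5,1) · (6.5/12.7)^1 · (6.2/12.7)^4 ≈ 0.1454.

0.1454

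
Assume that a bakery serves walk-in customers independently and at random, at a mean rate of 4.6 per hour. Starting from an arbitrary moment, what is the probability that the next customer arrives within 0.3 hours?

Inter-arrival times are exponential with rate λ = 4.6 per hour.
P(T ≤ 0.3) = 1 − e^(−λt) = 1 − e^(−4.6 × 0.3) = 1 − e^(−1.38) ≈ 0.7484.

0.7484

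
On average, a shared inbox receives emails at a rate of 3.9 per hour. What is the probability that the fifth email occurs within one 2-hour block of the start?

Over the interval, μ = 3.9 × 2 = 7.8 (a 2-hour block = 2 hours).
The fifth arrival falls in the interval iff at least 5 events occur there: P(S_5 ≤ t) = P(N ≥ 5) = 1 − P(N ≤ 4) ≈ 0.8883.

0.8883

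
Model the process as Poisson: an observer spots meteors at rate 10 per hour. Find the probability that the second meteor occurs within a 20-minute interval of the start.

0.8454

Over the interval, μ = 10 × 1/3 ≈ 3.33333 (a 20-minute interval = 1/3 hours).
The second arrival falls in the interval iff at least 2 events occur there: P(S_2 ≤ t) = P(N ≥ 2) = 1 − P(N ≤ 1) ≈ 0.8454.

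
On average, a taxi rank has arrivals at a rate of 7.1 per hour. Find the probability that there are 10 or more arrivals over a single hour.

0.1798

With mean μ = 7.1 per hour,
P(N ≥ 10) = 1 − P(N ≤ 9) = 1 − Σ_{j=0}^{9} e^(−μ) μ^j/j! ≈ 0.1798.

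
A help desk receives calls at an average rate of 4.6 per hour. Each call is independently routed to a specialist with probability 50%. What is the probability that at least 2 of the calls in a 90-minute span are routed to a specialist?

0.8587

Thinning: the calls that are routed to a specialist themselves form a Poisson process with rate 0.5 × 4.6 = 2.3 per hour.
Over the interval, μ = 2.3 × 1.5 = 3.45 (a 90-minute span = 1.5 hours).
P(N ≥ 2) = 1 − P(N ≤ 1) ≈ 0.8587.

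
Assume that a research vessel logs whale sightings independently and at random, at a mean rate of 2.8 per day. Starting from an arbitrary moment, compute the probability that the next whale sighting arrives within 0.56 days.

0.7915

Inter-arrival times are exponential with rate λ = 2.8 per day.
P(T ≤ 0.56) = 1 − e^(−λt) = 1 − e^(−2.8 × 0.56) = 1 − e^(−1.568) ≈ 0.7915.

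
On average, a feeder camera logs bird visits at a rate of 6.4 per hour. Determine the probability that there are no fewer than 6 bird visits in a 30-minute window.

Over the interval, μ = 6.4 × 0.5 = 3.2 (a 30-minute window = 0.5 hours).
P(N ≥ 6) = 1 − P(N ≤ 5) = 1 − Σ_{j=0}^{5} e^(−μ) μ^j/j! ≈ 0.1054.

0.1054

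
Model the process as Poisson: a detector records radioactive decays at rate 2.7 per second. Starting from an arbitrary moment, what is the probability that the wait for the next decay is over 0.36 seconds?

The wait for the next event is exponential with rate λ = 2.7 per second.
P(T > 0.36) = e^(−λt) = e^(−2.7 × 0.36) = e^(−0.972) ≈ 0.3783.

0.3783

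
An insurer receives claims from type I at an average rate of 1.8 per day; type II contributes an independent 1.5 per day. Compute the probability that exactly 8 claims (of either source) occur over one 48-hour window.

Independent Poisson processes superpose: combined rate λ = 1.8 + 1.5 = 3.3 per day.
Over the interval, μ = 3.3 × 2 = 6.6 (a 48-hour window = 2 days).
P(N = 8) = e^(−6.6) · 6.6^8/8! ≈ 0.1215.

0.1215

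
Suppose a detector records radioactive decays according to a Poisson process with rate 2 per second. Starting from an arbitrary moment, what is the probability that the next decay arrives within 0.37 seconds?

Inter-arrival times are exponential with rate λ = 2 per second.
P(T ≤ 0.37) = 1 − e^(−λt) = 1 − e^(−2 × 0.37) = 1 − e^(−0.74) ≈ 0.5229.

0.5229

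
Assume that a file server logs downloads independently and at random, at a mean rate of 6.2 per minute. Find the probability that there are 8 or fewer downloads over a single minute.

With mean μ = 6.2 per minute,
P(N ≤ 8) = Σ_{j=0}^{8} e^(−μ) μ^j/j! ≈ 0.8259.

0.8259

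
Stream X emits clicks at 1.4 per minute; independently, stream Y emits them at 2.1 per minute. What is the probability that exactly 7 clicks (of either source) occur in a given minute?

Independent Poisson processes superpose: combined rate λ = 1.4 + 2.1 = 3.5 per minute.
So μ = 3.5.
P(N = 7) = e^(−3.5) · 3.5^7/7! ≈ 0.0385.

0.0385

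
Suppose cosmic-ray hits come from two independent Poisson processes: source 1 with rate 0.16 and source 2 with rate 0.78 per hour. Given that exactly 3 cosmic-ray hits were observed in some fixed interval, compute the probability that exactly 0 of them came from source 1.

0.5713

Given the total, each event is independently from source 1 with probability p = λ_1/(λ_1+λ_2) = 0.16/0.94 ≈ 0.1702.
So K ~ Binomial(3, 0.16/0.94): P(K = 0) = C(3,0) · (0.16/0.94)^0 · (0.78/0.94)^3 ≈ 0.5713.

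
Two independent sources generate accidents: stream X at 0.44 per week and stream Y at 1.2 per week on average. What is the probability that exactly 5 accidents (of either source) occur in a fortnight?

0.1190

Independent Poisson processes superpose: combined rate λ = 0.44 + 1.2 = 1.64 per week.
Over the interval, μ = 1.64 × 2 = 3.28 (a fortnight = 2 weeks).
P(N = 5) = e^(−3.28) · 3.28^5/5! ≈ 0.1190.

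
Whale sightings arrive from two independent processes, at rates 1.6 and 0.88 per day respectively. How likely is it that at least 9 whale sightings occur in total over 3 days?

Independent Poisson processes superpose: combined rate λ = 1.6 + 0.88 = 2.48 per day.
Over the interval, μ = 2.48 × 3 = 7.44 (3 days).
P(N ≥ 9) = 1 − P(N ≤ 8) ≈ 0.3298.

0.3298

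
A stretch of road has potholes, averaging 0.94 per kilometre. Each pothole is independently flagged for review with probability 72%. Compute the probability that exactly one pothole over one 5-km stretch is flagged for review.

Thinning: the potholes that are flagged for review themselves form a Poisson process with rate 0.72 × 0.94 = 0.6768 per kilometre.
Over the interval, μ = 0.6768 × 5 = 3.384 (a 5-km stretch = 5 kilometres).
P(N = 1) = e^(−3.384) · 3.384^1/1! ≈ 0.1148.

0.1148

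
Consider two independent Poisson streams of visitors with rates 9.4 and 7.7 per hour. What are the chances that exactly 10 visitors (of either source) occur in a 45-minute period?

Independent Poisson processes superpose: combined rate λ = 9.4 + 7.7 = 17.1 per hour.
Over the interval, μ = 17.1 × 0.75 = 12.825 (a 45-minute period = 0.75 hours).
P(N = 10) = e^(−12.825) · 12.825^10/10! ≈ 0.0893.

0.0893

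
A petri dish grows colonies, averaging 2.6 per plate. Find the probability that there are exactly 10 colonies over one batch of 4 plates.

Over the interval, μ = 2.6 × 4 = 10.4 (a batch of 4 plates = 4 plates).
P(N = 10) = e^(−μ) μ^10/10! = e^(−10.4) · 10.4^10/3628800 ≈ 0.1241.

0.1241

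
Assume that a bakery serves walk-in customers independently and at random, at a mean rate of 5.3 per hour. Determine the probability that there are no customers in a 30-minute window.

0.0707

Over the interval, μ = 5.3 × 0.5 = 2.65 (a 30-minute window = 0.5 hours).
P(N = 0) = e^(−μ) μ^0/0! = e^(−2.65) · 2.65^0/1 ≈ 0.0707.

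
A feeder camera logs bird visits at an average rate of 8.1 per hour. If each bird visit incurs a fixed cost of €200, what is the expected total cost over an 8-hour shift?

€12960

E[N] = 8.1 × 8 = 64.8 (an 8-hour shift = 8 hours); E[cost] = 64.8 × €200 = €12960.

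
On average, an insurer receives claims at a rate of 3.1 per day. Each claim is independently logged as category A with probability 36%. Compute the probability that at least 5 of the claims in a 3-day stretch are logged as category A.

Thinning: the claims that are logged as category A themselves form a Poisson process with rate 0.36 × 3.1 = 1.116 per day.
Over the interval, μ = 1.116 × 3 = 3.348 (a 3-day stretch = 3 days).
P(N ≥ 5) = 1 − P(N ≤ 4) ≈ 0.2462.

0.2462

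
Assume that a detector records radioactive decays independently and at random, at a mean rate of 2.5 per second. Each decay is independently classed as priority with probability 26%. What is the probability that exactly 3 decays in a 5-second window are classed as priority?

0.2218

Thinning: the decays that are classed as priority themselves form a Poisson process with rate 0.26 × 2.5 = 0.65 per second.
Over the interval, μ = 0.65 × 5 = 3.25 (a 5-second window = 5 seconds).
P(N = 3) = e^(−3.25) · 3.25^3/3! ≈ 0.2218.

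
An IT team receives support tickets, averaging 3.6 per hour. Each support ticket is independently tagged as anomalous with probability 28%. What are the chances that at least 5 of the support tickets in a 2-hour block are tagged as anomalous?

0.0541

Thinning: the support tickets that are tagged as anomalous themselves form a Poisson process with rate 0.28 × 3.6 = 1.008 per hour.
Over the interval, μ = 1.008 × 2 = 2.016 (a 2-hour block = 2 hours).
P(N ≥ 5) = 1 − P(N ≤ 4) ≈ 0.0541.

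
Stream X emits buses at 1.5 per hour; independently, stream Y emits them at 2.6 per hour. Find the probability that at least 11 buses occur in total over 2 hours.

0.2045

Independent Poisson processes superpose: combined rate λ = 1.5 + 2.6 = 4.1 per hour.
Over the interval, μ = 4.1 × 2 = 8.2 (2 hours).
P(N ≥ 11) = 1 − P(N ≤ 10) ≈ 0.2045.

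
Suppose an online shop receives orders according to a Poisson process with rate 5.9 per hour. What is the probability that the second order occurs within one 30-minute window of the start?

0.7933

Over the interval, μ = 5.9 × 0.5 = 2.95 (a 30-minute window = 0.5 hours).
The second arrival falls in the interval iff at least 2 events occur there: P(S_2 ≤ t) = P(N ≥ 2) = 1 − P(N ≤ 1) ≈ 0.7933.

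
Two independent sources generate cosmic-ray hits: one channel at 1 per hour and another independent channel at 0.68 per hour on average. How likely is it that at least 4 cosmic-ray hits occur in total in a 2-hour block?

0.4329

Independent Poisson processes superpose: combined rate λ = 1 + 0.68 = 1.68 per hour.
Over the interval, μ = 1.68 × 2 = 3.36 (a 2-hour block = 2 hours).
P(N ≥ 4) = 1 − P(N ≤ 3) ≈ 0.4329.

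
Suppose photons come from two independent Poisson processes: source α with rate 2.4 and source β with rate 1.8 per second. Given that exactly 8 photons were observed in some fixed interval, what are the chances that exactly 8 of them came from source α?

0.0114

Given the total, each event is independently from source α with probability p = λ_α/(λ_α+λ_β) = 2.4/4.2 ≈ 0.5714.
So K ~ Binomial(8, 2.4/4.2): P(K = 8) = C(8,8) · (2.4/4.2)^8 · (1.8/4.2)^0 ≈ 0.0114.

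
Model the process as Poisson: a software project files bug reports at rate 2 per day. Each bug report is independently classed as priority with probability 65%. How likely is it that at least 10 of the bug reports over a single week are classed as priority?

Thinning: the bug reports that are classed as priority themselves form a Poisson process with rate 0.65 × 2 = 1.3 per day.
Over the interval, μ = 1.3 × 7 = 9.1 (a week = 7 days).
P(N ≥ 10) = 1 − P(N ≤ 9) ≈ 0.4258.

0.4258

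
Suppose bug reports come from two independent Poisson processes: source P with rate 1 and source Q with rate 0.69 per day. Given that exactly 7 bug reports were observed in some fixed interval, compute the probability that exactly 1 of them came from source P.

Given the total, each event is independently from source P with probability p = λ_P/(λ_P+λ_Q) = 1/1.69 ≈ 0.5917.
So K ~ Binomial(7, 1/1.69): P(K = 1) = C(7,1) · (1/1.69)^1 · (0.69/1.69)^6 ≈ 0.0192.

0.0192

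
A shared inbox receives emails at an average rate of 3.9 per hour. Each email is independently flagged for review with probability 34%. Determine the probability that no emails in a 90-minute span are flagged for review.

0.1368

Thinning: the emails that are flagged for review themselves form a Poisson process with rate 0.34 × 3.9 = 1.326 per hour.
Over the interval, μ = 1.326 × 1.5 = 1.989 (a 90-minute span = 1.5 hours).
P(N = 0) = e^(−1.989) · 1.989^0/0! ≈ 0.1368.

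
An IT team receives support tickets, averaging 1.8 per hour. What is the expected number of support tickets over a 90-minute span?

2.7

E[N] = λt = 1.8 × 1.5 = 2.7 (a 90-minute span = 1.5 hours).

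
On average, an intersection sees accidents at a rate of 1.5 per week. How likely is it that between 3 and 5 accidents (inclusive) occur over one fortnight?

0.4929

Over the interval, μ = 1.5 × 2 = 3 (a fortnight = 2 weeks).
P(3 ≤ N ≤ 5) = Σ_{j=3}^{5} e^(−3) · 3^j/j! ≈ 0.4929.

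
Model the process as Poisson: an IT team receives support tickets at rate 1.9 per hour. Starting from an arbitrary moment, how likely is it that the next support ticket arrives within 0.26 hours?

Inter-arrival times are exponential with rate λ = 1.9 per hour.
P(T ≤ 0.26) = 1 − e^(−λt) = 1 − e^(−1.9 × 0.26) = 1 − e^(−0.494) ≈ 0.3898.

0.3898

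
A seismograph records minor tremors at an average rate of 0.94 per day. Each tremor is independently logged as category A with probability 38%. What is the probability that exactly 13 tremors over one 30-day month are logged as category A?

0.0875

Thinning: the tremors that are logged as category A themselves form a Poisson process with rate 0.38 × 0.94 = 0.3572 per day.
Over the interval, μ = 0.3572 × 30 = 10.716 (a 30-day month = 30 days).
P(N = 13) = e^(−10.716) · 10.716^13/13! ≈ 0.0875.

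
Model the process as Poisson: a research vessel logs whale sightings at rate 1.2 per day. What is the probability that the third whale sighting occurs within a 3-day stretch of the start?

0.6973

Over the interval, μ = 1.2 × 3 = 3.6 (a 3-day stretch = 3 days).
The third arrival falls in the interval iff at least 3 events occur there: P(S_3 ≤ t) = P(N ≥ 3) = 1 − P(N ≤ 2) ≈ 0.6973.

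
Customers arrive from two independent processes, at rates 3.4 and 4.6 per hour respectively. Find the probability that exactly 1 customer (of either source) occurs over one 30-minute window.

0.0733

Independent Poisson processes superpose: combined rate λ = 3.4 + 4.6 = 8 per hour.
Over the interval, μ = 8 × 0.5 = 4 (a 30-minute window = 0.5 hours).
P(N = 1) = e^(−4) · 4^1/1! ≈ 0.0733.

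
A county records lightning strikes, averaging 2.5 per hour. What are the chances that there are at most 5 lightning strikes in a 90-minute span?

Over the interval, μ = 2.5 × 1.5 = 3.75 (a 90-minute span = 1.5 hours).
P(N ≤ 5) = Σ_{j=0}^{5} e^(−μ) μ^j/j! ≈ 0.8229.

0.8229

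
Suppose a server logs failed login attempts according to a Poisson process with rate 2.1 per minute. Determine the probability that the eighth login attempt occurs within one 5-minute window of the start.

Over the interval, μ = 2.1 × 5 = 10.5 (a 5-minute window = 5 minutes).
The eighth arrival falls in the interval iff at least 8 events occur there: P(S_8 ≤ t) = P(N ≥ 8) = 1 − P(N ≤ 7) ≈ 0.8215.

0.8215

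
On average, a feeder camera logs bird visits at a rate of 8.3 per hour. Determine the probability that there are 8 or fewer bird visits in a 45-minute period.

0.8232

Over the interval, μ = 8.3 × 0.75 = 6.225 (a 45-minute period = 0.75 hours).
P(N ≤ 8) = Σ_{j=0}^{8} e^(−μ) μ^j/j! ≈ 0.8232.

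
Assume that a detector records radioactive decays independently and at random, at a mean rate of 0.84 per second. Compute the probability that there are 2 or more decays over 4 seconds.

0.8486

Over the interval, μ = 0.84 × 4 = 3.36 (4 seconds).
P(N ≥ 2) = 1 − P(N ≤ 1) = 1 − Σ_{j=0}^{1} e^(−μ) μ^j/j! ≈ 0.8486.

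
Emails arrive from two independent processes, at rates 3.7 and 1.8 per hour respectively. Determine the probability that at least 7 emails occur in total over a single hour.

0.3140

Independent Poisson processes superpose: combined rate λ = 3.7 + 1.8 = 5.5 per hour.
So μ = 5.5.
P(N ≥ 7) = 1 − P(N ≤ 6) ≈ 0.3140.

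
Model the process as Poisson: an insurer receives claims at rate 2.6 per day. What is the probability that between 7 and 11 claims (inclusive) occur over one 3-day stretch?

0.5636

Over the interval, μ = 2.6 × 3 = 7.8 (a 3-day stretch = 3 days).
P(7 ≤ N ≤ 11) = Σ_{j=7}^{11} e^(−7.8) · 7.8^j/j! ≈ 0.5636.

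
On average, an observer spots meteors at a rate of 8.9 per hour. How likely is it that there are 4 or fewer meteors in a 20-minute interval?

0.8208

Over the interval, μ = 8.9 × 1/3 ≈ 2.96667 (a 20-minute interval = 1/3 hours).
P(N ≤ 4) = Σ_{j=0}^{4} e^(−μ) μ^j/j! ≈ 0.8208.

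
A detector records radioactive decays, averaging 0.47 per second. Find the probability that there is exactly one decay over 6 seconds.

Over the interval, μ = 0.47 × 6 = 2.82 (6 seconds).
P(N = 1) = e^(−μ) μ^1/1! = e^(−2.82) · 2.82^1/1 ≈ 0.1681.

0.1681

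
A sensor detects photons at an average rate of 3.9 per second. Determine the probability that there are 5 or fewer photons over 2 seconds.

0.2103

Over the interval, μ = 3.9 × 2 = 7.8 (2 seconds).
P(N ≤ 5) = Σ_{j=0}^{5} e^(−μ) μ^j/j! ≈ 0.2103.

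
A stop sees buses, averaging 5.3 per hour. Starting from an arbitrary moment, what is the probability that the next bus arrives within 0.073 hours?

0.3208

Inter-arrival times are exponential with rate λ = 5.3 per hour.
P(T ≤ 0.073) = 1 − e^(−λt) = 1 − e^(−5.3 × 0.073) = 1 − e^(−0.3869) ≈ 0.3208.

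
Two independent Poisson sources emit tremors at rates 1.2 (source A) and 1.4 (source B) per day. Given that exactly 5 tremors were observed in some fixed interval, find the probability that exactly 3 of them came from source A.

Given the total, each event is independently from source A with probability p = λ_A/(λ_A+λ_B) = 1.2/2.6 ≈ 0.4615.
So K ~ Binomial(5, 1.2/2.6): P(K = 3) = C(5,3) · (1.2/2.6)^3 · (1.4/2.6)^2 ≈ 0.2851.

0.2851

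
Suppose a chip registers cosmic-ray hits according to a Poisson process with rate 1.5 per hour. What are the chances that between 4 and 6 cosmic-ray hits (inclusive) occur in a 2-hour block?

0.3193

Over the interval, μ = 1.5 × 2 = 3 (a 2-hour block = 2 hours).
P(4 ≤ N ≤ 6) = Σ_{j=4}^{6} e^(−3) · 3^j/j! ≈ 0.3193.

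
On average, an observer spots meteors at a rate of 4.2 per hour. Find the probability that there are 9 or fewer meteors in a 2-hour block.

0.6659

Over the interval, μ = 4.2 × 2 = 8.4 (a 2-hour block = 2 hours).
P(N ≤ 9) = Σ_{j=0}^{9} e^(−μ) μ^j/j! ≈ 0.6659.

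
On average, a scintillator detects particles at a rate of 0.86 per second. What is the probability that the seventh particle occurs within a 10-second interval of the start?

0.7543

Over the interval, μ = 0.86 × 10 = 8.6 (a 10-second interval = 10 seconds).
The seventh arrival falls in the interval iff at least 7 events occur there: P(S_7 ≤ t) = P(N ≥ 7) = 1 − P(N ≤ 6) ≈ 0.7543.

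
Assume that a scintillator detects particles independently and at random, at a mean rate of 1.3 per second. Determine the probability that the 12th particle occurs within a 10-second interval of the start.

0.6468

Over the interval, μ = 1.3 × 10 = 13 (a 10-second interval = 10 seconds).
The 12th arrival falls in the interval iff at least 12 events occur there: P(S_12 ≤ t) = P(N ≥ 12) = 1 − P(N ≤ 11) ≈ 0.6468.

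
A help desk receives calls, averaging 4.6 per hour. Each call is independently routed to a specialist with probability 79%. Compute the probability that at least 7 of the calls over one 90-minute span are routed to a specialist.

0.3063

Thinning: the calls that are routed to a specialist themselves form a Poisson process with rate 0.79 × 4.6 = 3.634 per hour.
Over the interval, μ = 3.634 × 1.5 = 5.451 (a 90-minute span = 1.5 hours).
P(N ≥ 7) = 1 − P(N ≤ 6) ≈ 0.3063.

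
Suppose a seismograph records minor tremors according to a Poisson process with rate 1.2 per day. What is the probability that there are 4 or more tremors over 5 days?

Over the interval, μ = 1.2 × 5 = 6 (5 days).
P(N ≥ 4) = 1 − P(N ≤ 3) = 1 − Σ_{j=0}^{3} e^(−μ) μ^j/j! ≈ 0.8488.

0.8488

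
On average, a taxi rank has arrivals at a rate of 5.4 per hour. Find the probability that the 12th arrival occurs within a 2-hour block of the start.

0.3969

Over the interval, μ = 5.4 × 2 = 10.8 (a 2-hour block = 2 hours).
The 12th arrival falls in the interval iff at least 12 events occur there: P(S_12 ≤ t) = P(N ≥ 12) = 1 − P(N ≤ 11) ≈ 0.3969.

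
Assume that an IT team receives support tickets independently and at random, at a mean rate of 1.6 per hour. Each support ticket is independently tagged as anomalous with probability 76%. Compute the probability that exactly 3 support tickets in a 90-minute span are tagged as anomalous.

Thinning: the support tickets that are tagged as anomalous themselves form a Poisson process with rate 0.76 × 1.6 = 1.216 per hour.
Over the interval, μ = 1.216 × 1.5 = 1.824 (a 90-minute span = 1.5 hours).
P(N = 3) = e^(−1.824) · 1.824^3/3! ≈ 0.1632.

0.1632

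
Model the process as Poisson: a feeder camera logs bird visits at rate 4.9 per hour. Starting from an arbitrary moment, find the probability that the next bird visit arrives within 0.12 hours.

Inter-arrival times are exponential with rate λ = 4.9 per hour.
P(T ≤ 0.12) = 1 − e^(−λt) = 1 − e^(−4.9 × 0.12) = 1 − e^(−0.588) ≈ 0.4446.

0.4446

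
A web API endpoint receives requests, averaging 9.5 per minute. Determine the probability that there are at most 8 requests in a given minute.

With mean μ = 9.5 per minute,
P(N ≤ 8) = Σ_{j=0}^{8} e^(−μ) μ^j/j! ≈ 0.3918.

0.3918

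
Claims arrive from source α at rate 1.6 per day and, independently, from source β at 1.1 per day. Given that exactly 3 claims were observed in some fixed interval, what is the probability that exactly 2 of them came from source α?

0.4292

Given the total, each event is independently from source α with probability p = λ_α/(λ_α+λ_β) = 1.6/2.7 ≈ 0.5926.
So K ~ Binomial(3, 1.6/2.7): P(K = 2) = C(3,2) · (1.6/2.7)^2 · (1.1/2.7)^1 ≈ 0.4292.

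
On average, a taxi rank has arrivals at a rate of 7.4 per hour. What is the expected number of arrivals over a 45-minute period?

E[N] = λt = 7.4 × 0.75 = 5.55 (a 45-minute period = 0.75 hours).

5.55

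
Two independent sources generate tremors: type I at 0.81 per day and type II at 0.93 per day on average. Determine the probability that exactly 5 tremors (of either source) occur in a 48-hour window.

0.1310

Independent Poisson processes superpose: combined rate λ = 0.81 + 0.93 = 1.74 per day.
Over the interval, μ = 1.74 × 2 = 3.48 (a 48-hour window = 2 days).
P(N = 5) = e^(−3.48) · 3.48^5/5! ≈ 0.1310.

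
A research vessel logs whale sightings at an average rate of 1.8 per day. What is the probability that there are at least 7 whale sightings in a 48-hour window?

Over the interval, μ = 1.8 × 2 = 3.6 (a 48-hour window = 2 days).
P(N ≥ 7) = 1 − P(N ≤ 6) = 1 − Σ_{j=0}^{6} e^(−μ) μ^j/j! ≈ 0.0733.

0.0733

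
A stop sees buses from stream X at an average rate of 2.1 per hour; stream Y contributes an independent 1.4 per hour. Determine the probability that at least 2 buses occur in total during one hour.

0.8641

Independent Poisson processes superpose: combined rate λ = 2.1 + 1.4 = 3.5 per hour.
So μ = 3.5.
P(N ≥ 2) = 1 − P(N ≤ 1) ≈ 0.8641.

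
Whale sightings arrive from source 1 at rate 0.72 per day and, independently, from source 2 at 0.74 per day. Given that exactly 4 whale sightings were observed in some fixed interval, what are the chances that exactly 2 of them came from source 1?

0.3749

Given the total, each event is independently from source 1 with probability p = λ_1/(λ_1+λ_2) = 0.72/1.46 ≈ 0.4932.
So K ~ Binomial(4, 0.72/1.46): P(K = 2) = C(4,2) · (0.72/1.46)^2 · (0.74/1.46)^2 ≈ 0.3749.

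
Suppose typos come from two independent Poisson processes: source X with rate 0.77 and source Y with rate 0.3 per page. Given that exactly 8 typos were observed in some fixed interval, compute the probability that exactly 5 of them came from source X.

Given the total, each event is independently from source X with probability p = λ_X/(λ_X+λ_Y) = 0.77/1.07 ≈ 0.7196.
So K ~ Binomial(8, 0.77/1.07): P(K = 5) = C(8,5) · (0.77/1.07)^5 · (0.3/1.07)^3 ≈ 0.2382.

0.2382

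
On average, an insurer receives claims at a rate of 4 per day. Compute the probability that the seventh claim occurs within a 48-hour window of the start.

Over the interval, μ = 4 × 2 = 8 (a 48-hour window = 2 days).
The seventh arrival falls in the interval iff at least 7 events occur there: P(S_7 ≤ t) = P(N ≥ 7) = 1 − P(N ≤ 6) ≈ 0.6866.

0.6866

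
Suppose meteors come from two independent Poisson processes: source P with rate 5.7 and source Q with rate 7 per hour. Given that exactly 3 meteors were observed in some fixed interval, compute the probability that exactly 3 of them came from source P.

Given the total, each event is independently from source P with probability p = λ_P/(λ_P+λ_Q) = 5.7/12.7 ≈ 0.4488.
So K ~ Binomial(3, 5.7/12.7): P(K = 3) = C(3,3) · (5.7/12.7)^3 · (7/12.7)^0 ≈ 0.0904.

0.0904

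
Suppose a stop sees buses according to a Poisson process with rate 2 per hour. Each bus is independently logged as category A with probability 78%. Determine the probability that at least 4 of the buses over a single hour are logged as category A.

Thinning: the buses that are logged as category A themselves form a Poisson process with rate 0.78 × 2 = 1.56 per hour.
So μ = 1.56.
P(N ≥ 4) = 1 − P(N ≤ 3) ≈ 0.0734.

0.0734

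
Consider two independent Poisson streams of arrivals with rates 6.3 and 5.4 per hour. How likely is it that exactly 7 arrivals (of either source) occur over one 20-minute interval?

Independent Poisson processes superpose: combined rate λ = 6.3 + 5.4 = 11.7 per hour.
Over the interval, μ = 11.7 × 1/3 = 3.9 (a 20-minute interval = 1/3 hours).
P(N = 7) = e^(−3.9) · 3.9^7/7! ≈ 0.0551.

0.0551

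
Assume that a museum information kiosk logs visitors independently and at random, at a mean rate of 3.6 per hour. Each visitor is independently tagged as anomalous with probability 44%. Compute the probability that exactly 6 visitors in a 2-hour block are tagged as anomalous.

0.0591

Thinning: the visitors that are tagged as anomalous themselves form a Poisson process with rate 0.44 × 3.6 = 1.584 per hour.
Over the interval, μ = 1.584 × 2 = 3.168 (a 2-hour block = 2 hours).
P(N = 6) = e^(−3.168) · 3.168^6/6! ≈ 0.0591.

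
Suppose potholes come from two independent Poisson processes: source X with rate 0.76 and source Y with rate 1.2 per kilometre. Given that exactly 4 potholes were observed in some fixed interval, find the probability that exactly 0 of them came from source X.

Given the total, each event is independently from source X with probability p = λ_X/(λ_X+λ_Y) = 0.76/1.96 ≈ 0.3878.
So K ~ Binomial(4, 0.76/1.96): P(K = 0) = C(4,0) · (0.76/1.96)^0 · (1.2/1.96)^4 ≈ 0.1405.

0.1405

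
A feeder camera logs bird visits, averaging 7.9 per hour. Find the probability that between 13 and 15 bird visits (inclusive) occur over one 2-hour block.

Over the interval, μ = 7.9 × 2 = 15.8 (a 2-hour block = 2 hours).
P(13 ≤ N ≤ 15) = Σ_{j=13}^{15} e^(−15.8) · 15.8^j/j! ≈ 0.2800.

0.2800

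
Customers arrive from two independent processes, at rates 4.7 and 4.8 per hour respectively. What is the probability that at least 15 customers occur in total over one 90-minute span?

0.4560

Independent Poisson processes superpose: combined rate λ = 4.7 + 4.8 = 9.5 per hour.
Over the interval, μ = 9.5 × 1.5 = 14.25 (a 90-minute span = 1.5 hours).
P(N ≥ 15) = 1 − P(N ≤ 14) ≈ 0.4560.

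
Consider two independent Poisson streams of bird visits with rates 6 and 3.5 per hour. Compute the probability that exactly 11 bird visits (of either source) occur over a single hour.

Independent Poisson processes superpose: combined rate λ = 6 + 3.5 = 9.5 per hour.
So μ = 9.5.
P(N = 11) = e^(−9.5) · 9.5^11/11! ≈ 0.1067.

0.1067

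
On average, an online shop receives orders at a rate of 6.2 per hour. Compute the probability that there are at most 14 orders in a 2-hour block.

Over the interval, μ = 6.2 × 2 = 12.4 (a 2-hour block = 2 hours).
P(N ≤ 14) = Σ_{j=0}^{14} e^(−μ) μ^j/j! ≈ 0.7347.

0.7347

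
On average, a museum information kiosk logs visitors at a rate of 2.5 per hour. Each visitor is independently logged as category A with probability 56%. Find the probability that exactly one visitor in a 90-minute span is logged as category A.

Thinning: the visitors that are logged as category A themselves form a Poisson process with rate 0.56 × 2.5 = 1.4 per hour.
Over the interval, μ = 1.4 × 1.5 = 2.1 (a 90-minute span = 1.5 hours).
P(N = 1) = e^(−2.1) · 2.1^1/1! ≈ 0.2572.

0.2572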